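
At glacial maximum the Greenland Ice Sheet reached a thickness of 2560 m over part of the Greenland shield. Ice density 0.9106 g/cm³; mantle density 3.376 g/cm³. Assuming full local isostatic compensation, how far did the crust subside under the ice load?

691 m

By Archimedes' principle applied to the lithosphere: the ice load ρ_ice t is balanced by mantle displaced below, ρ_m s.
s = t ρ_ice / ρ_m = 2560 m × 0.9106/3.376 = 691 m.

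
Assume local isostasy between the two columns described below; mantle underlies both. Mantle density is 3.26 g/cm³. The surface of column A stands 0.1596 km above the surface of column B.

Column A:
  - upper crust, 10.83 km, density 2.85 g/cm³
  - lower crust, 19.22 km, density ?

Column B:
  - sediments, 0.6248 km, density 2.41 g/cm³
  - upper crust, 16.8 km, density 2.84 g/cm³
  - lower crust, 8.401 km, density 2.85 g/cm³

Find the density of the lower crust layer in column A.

Take the compensation level at the base of the deeper column (depth z_c below the surface of column A) and equate Σ ρ_i t_i down to z_c; mantle fills any gap and the z_c terms cancel.
Column A: 10.83×2.85 + 19.22×ρ + (z_c − 30.05)×3.26
Column B: 0.1596×0 + 0.6248×2.41 + 16.8×2.84 + 8.401×2.85 + (z_c − 0.1596 − 25.8258)×3.26
The z_c×3.26 term appears on both sides and cancels. Collect the known terms of each column as K = Σ(ρt)_known − 3.26 × (depth of known layers): K_A = 30.8655 − 3.26×30.05 = −67.0975; K_B = 73.160618 − 3.26×(0.1596 + 25.8258) = −11.551786.
Balance: K_A + 19.22×ρ = K_B, so ρ = (K_B − K_A)/19.22 = 55.5457/19.22 = 2.89 g/cm³.

2.89 g/cm³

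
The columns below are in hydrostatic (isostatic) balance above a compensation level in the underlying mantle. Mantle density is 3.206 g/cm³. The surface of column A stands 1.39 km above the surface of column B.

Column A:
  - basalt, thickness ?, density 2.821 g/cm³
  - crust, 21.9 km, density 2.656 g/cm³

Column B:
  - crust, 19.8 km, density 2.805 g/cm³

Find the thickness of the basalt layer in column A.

Take the compensation level at the base of the deeper column (depth z_c below the surface of column A) and equate Σ ρ_i t_i down to z_c; mantle fills any gap and the z_c terms cancel.
Column A: x×2.821 + 21.9×2.656 + (z_c − 21.9 − x)×3.206
Column B: 1.39×0 + 19.8×2.805 + (z_c − 1.39 − 19.8)×3.206
The z_c×3.206 term appears on both sides and cancels. Collect the known terms of each column as K = Σ(ρt)_known − 3.206 × (depth of known layers): K_A = 58.1664 − 3.206×21.9 = −12.045; K_B = 55.539 − 3.206×(1.39 + 19.8) = −12.39614.
Balance: K_A − x×(3.206 − 2.821) = K_B, so x = (K_A − K_B)/(3.206 − 2.821) = 0.35114/0.385 = 0.912 km.

0.912 km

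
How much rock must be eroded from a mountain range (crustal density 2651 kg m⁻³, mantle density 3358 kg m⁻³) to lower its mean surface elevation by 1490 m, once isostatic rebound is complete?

7080 m

Net drop Δ = e − u = e − e ρ_c/ρ_m = e (ρ_m − ρ_c)/ρ_m.
e = Δ ρ_m/(ρ_m − ρ_c) = 1490 m × 3358/707 = 7080 m.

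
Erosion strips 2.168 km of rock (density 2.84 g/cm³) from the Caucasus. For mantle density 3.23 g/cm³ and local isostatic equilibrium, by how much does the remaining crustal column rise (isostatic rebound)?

1.91 km

Unloading: uplift u = e ρ_c/ρ_m = 2.168 km × 2.84/3.23 = 1.91 km.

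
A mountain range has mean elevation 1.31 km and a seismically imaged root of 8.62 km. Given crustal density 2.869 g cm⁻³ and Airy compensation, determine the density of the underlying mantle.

3.31 g cm⁻³

Airy balance: ρ_c h = (ρ_m − ρ_c) r → ρ_m = ρ_c (1 + h/r).
ρ_m = 2.869 × (1 + 1.31 km/8.62 km) = 3.31 g cm⁻³.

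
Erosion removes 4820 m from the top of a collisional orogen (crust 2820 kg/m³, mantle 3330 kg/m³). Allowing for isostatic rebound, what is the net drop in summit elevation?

738 m

Rebound u = e ρ_c/ρ_m = 4820 m × 2820/3330 = 4082 m.
Net surface drop = e − u = 4820 m − 4082 m = e (ρ_m − ρ_c)/ρ_m = 738 m.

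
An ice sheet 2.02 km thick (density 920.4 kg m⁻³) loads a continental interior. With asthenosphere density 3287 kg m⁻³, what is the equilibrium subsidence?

0.566 km

Isostatic balance requires: the ice load ρ_ice t is balanced by mantle displaced below, ρ_m s.
s = t ρ_ice / ρ_m = 2.02 km × 920.4/3287 = 0.566 km.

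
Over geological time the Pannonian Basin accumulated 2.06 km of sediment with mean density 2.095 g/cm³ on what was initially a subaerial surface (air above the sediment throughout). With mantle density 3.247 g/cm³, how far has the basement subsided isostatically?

1.33 km

Subaerial load: s = t ρ_sed / ρ_m = 2.06 km × 2.095/3.247 = 1.33 km.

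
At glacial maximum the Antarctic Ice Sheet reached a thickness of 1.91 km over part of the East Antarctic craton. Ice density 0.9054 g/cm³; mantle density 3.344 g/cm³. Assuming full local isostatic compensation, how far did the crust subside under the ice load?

Isostatic balance requires: the ice load ρ_ice t is balanced by mantle displaced below, ρ_m s.
s = t ρ_ice / ρ_m = 1.91 km × 0.9054/3.344 = 0.517 km.

0.517 km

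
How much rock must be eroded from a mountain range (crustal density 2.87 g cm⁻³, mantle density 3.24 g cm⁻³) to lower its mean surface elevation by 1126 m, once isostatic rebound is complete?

Net drop Δ = e − u = e − e ρ_c/ρ_m = e (ρ_m − ρ_c)/ρ_m.
e = Δ ρ_m/(ρ_m − ρ_c) = 1126 m × 3.24/0.37 = 9860 m.

9860 m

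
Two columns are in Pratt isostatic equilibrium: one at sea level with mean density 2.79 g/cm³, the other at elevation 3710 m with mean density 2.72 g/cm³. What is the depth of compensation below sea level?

144000 m

ρ_ref D = ρ (D + h) → D (ρ_ref − ρ) = ρ h.
D = ρ h/(ρ_ref − ρ) = 2.72 × 3710 m/(2.79 − 2.72) = 144000 m.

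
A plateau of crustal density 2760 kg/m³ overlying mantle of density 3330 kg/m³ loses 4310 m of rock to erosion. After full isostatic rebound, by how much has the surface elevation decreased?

Rebound u = e ρ_c/ρ_m = 4310 m × 2760/3330 = 3572 m.
Net surface drop = e − u = 4310 m − 3572 m = e (ρ_m − ρ_c)/ρ_m = 738 m.

738 m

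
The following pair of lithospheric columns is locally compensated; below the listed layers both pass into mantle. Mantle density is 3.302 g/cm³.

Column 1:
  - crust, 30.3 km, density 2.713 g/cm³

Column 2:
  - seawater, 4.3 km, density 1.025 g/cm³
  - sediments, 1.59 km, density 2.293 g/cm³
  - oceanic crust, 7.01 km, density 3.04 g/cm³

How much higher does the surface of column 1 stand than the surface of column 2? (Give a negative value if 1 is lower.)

For any compensation level in the mantle, the mantle terms cancel and isostasy reduces to e = (Σt_1 − Σt_2) − (Σ(ρt)_1 − Σ(ρt)_2) / ρ_m.
Σt_1 = 30.3 km; Σt_2 = 12.9 km; Σ(ρt)_1 = 82.2039; Σ(ρt)_2 = 29.36377 (in km·g/cm³).
e = (30.3 − 12.9) − (82.2039 − 29.36377) / 3.302 = 1.4 km.

1.4 km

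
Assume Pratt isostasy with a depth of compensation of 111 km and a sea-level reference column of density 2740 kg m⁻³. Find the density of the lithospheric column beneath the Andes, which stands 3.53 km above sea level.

2660 kg m⁻³

Pratt balance: ρ_ref D = ρ (D + h).
ρ = ρ_ref D/(D + h) = 2740 × 111 km/(111 km + 3.53 km) = 2660 kg m⁻³.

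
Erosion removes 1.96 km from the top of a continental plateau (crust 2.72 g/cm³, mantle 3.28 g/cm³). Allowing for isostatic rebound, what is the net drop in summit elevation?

0.335 km

Rebound u = e ρ_c/ρ_m = 1.96 km × 2.72/3.28 = 1.625 km.
Net surface drop = e − u = 1.96 km − 1.625 km = e (ρ_m − ρ_c)/ρ_m = 0.335 km.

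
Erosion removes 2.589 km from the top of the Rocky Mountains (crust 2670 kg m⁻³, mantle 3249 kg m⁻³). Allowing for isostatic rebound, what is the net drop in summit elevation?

0.461 km

Rebound u = e ρ_c/ρ_m = 2.589 km × 2670/3249 = 2.128 km.
Net surface drop = e − u = 2.589 km − 2.128 km = e (ρ_m − ρ_c)/ρ_m = 0.461 km.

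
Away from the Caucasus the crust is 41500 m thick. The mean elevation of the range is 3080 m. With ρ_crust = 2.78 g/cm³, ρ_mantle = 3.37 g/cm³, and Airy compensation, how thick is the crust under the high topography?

59100 m

Root depth r = h ρ_c / (ρ_m − ρ_c) = 3080 m × 2.78 / 0.59 = 14510 m.
Total thickness = T + h + r = 41500 m + 3080 m + 14510 m = 59100 m.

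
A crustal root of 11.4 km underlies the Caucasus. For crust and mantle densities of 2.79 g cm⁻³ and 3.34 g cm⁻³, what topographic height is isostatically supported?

Equating mass per unit area of the two columns: ρ_c h = (ρ_m − ρ_c) r.
h = r (ρ_m − ρ_c) / ρ_c = 11.4 km × (3.34 − 2.79) / 2.79 = 2.25 km.

2.25 km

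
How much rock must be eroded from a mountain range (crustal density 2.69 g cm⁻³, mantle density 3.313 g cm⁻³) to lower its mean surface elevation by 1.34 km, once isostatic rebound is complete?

7.13 km

Net drop Δ = e − u = e − e ρ_c/ρ_m = e (ρ_m − ρ_c)/ρ_m.
e = Δ ρ_m/(ρ_m − ρ_c) = 1.34 km × 3.313/0.623 = 7.13 km.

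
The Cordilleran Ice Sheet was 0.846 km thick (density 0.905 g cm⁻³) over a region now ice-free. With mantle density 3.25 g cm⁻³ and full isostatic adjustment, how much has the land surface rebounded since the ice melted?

Removing the load lets mantle flow back in; uplift u satisfies ρ_ice t = ρ_m u.
u = t ρ_ice/ρ_m = 0.846 km × 0.905/3.25 = 0.236 km.

0.236 km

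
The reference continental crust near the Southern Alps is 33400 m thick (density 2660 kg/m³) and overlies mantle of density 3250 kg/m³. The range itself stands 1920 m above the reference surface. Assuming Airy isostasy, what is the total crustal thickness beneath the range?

Root depth r = h ρ_c / (ρ_m − ρ_c) = 1920 m × 2660 / 590 = 8656 m.
Total thickness = T + h + r = 33400 m + 1920 m + 8656 m = 44000 m.

44000 m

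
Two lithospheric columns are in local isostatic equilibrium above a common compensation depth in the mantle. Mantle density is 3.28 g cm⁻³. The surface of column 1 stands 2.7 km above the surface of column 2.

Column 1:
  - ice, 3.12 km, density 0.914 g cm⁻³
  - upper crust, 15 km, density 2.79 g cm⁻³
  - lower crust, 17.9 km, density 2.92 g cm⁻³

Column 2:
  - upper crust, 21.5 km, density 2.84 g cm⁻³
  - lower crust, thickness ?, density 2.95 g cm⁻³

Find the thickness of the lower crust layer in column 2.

Take the compensation level at the base of the deeper column (depth z_c below the surface of column 1) and equate Σ ρ_i t_i down to z_c; mantle fills any gap and the z_c terms cancel.
Column 1: 3.12×0.914 + 15×2.79 + 17.9×2.92 + (z_c − 36.02)×3.28
Column 2: 2.7×0 + 21.5×2.84 + x×2.95 + (z_c − 2.7 − 21.5 − x)×3.28
The z_c×3.28 term appears on both sides and cancels. Collect the known terms of each column as K = Σ(ρt)_known − 3.28 × (depth of known layers): K_1 = 96.96968 − 3.28×36.02 = −21.17592; K_2 = 61.06 − 3.28×(2.7 + 21.5) = −18.316.
Balance: K_1 = K_2 − x×(3.28 − 2.95), so x = (K_2 − K_1)/(3.28 − 2.95) = 2.85992/0.33 = 8.67 km.

8.67 km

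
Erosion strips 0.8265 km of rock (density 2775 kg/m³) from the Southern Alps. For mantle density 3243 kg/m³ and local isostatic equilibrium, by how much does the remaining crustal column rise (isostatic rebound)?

Unloading: uplift u = e ρ_c/ρ_m = 0.8265 km × 2775/3243 = 0.707 km.

0.707 km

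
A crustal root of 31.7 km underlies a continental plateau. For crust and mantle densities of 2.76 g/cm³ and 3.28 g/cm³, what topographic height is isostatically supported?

Balancing pressure at the compensation depth: ρ_c h = (ρ_m − ρ_c) r.
h = r (ρ_m − ρ_c) / ρ_c = 31.7 km × (3.28 − 2.76) / 2.76 = 5.97 km.

5.97 km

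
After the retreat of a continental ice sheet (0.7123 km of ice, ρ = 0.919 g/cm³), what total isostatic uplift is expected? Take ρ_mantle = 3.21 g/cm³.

Removing the load lets mantle flow back in; uplift u satisfies ρ_ice t = ρ_m u.
u = t ρ_ice/ρ_m = 0.7123 km × 0.919/3.21 = 0.204 km.

0.204 km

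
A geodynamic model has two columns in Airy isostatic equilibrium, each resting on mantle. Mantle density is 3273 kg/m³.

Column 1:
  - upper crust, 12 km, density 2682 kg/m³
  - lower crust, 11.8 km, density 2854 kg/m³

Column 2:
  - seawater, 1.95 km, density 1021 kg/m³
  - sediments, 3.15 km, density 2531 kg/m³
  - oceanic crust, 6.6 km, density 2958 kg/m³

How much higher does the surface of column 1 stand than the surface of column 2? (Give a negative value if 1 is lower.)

For any compensation level in the mantle, the mantle terms cancel and isostasy reduces to e = (Σt_1 − Σt_2) − (Σ(ρt)_1 − Σ(ρt)_2) / ρ_m.
Σt_1 = 23.8 km; Σt_2 = 11.7 km; Σ(ρt)_1 = 65861.2; Σ(ρt)_2 = 29486.4 (in km·kg/m³).
e = (23.8 − 11.7) − (65861.2 − 29486.4) / 3273 = 0.986 km.

0.986 km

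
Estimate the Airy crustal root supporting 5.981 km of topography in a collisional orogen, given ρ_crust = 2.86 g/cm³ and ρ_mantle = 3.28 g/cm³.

40.7 km

Balancing pressure at the compensation depth: the weight of the topography is balanced by the buoyancy of the root, ρ_c h = (ρ_m − ρ_c) r.
r = h · ρ_c / (ρ_m − ρ_c) = 5.981 km × 2.86 / (3.28 − 2.86) = 40.7 km.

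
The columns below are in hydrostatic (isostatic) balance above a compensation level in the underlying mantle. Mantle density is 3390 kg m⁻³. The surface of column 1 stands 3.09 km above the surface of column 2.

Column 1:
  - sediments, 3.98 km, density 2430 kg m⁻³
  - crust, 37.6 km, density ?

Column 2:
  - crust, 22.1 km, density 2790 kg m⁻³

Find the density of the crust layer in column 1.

2860 kg m⁻³

Take the compensation level at the base of the deeper column (depth z_c below the surface of column 1) and equate Σ ρ_i t_i down to z_c; mantle fills any gap and the z_c terms cancel.
Column 1: 3.98×2430 + 37.6×ρ + (z_c − 41.58)×3390
Column 2: 3.09×0 + 22.1×2790 + (z_c − 3.09 − 22.1)×3390
The z_c×3390 term appears on both sides and cancels. Collect the known terms of each column as K = Σ(ρt)_known − 3390 × (depth of known layers): K_1 = 9671.4 − 3390×41.58 = −131284.8; K_2 = 61659 − 3390×(3.09 + 22.1) = −23735.1.
Balance: K_1 + 37.6×ρ = K_2, so ρ = (K_2 − K_1)/37.6 = 107550/37.6 = 2860 kg m⁻³.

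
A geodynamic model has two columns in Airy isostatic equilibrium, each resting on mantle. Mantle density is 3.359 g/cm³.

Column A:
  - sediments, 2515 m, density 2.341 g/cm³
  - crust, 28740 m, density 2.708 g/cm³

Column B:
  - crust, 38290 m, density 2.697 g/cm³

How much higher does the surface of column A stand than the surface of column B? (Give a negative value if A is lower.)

−1210 m

For any compensation level in the mantle, the mantle terms cancel and isostasy reduces to e = (Σt_A − Σt_B) − (Σ(ρt)_A − Σ(ρt)_B) / ρ_m.
Σt_A = 31255 m; Σt_B = 38290 m; Σ(ρt)_A = 83715.535; Σ(ρt)_B = 103268.13 (in m·g/cm³).
e = (31255 − 38290) − (83715.535 − 103268.13) / 3.359 = −1210 m.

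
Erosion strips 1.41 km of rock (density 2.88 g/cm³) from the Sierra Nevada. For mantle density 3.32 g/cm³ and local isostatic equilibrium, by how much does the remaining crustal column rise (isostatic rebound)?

1.22 km

Unloading: uplift u = e ρ_c/ρ_m = 1.41 km × 2.88/3.32 = 1.22 km.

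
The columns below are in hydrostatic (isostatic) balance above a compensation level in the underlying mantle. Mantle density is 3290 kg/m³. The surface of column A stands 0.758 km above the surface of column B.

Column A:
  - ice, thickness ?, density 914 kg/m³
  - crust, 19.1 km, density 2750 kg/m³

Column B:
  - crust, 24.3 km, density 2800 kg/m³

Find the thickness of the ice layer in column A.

Take the compensation level at the base of the deeper column (depth z_c below the surface of column A) and equate Σ ρ_i t_i down to z_c; mantle fills any gap and the z_c terms cancel.
Column A: x×914 + 19.1×2750 + (z_c − 19.1 − x)×3290
Column B: 0.758×0 + 24.3×2800 + (z_c − 0.758 − 24.3)×3290
The z_c×3290 term appears on both sides and cancels. Collect the known terms of each column as K = Σ(ρt)_known − 3290 × (depth of known layers): K_A = 52525 − 3290×19.1 = −10314; K_B = 68040 − 3290×(0.758 + 24.3) = −14400.82.
Balance: K_A − x×(3290 − 914) = K_B, so x = (K_A − K_B)/(3290 − 914) = 4086.82/2376 = 1.72 km.

1.72 km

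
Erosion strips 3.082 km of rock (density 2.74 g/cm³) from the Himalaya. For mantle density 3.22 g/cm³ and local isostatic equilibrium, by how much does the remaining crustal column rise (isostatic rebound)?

Unloading: uplift u = e ρ_c/ρ_m = 3.082 km × 2.74/3.22 = 2.62 km.

2.62 km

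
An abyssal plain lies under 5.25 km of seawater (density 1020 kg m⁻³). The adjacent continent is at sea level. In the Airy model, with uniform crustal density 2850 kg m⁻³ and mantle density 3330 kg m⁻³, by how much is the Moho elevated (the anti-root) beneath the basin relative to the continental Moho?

20 km

In Airy isostatic equilibrium: replacing crust with seawater at the top is compensated by replacing crust with mantle at the base: d (ρ_c − ρ_w) = a (ρ_m − ρ_c).
a = d (ρ_c − ρ_w)/(ρ_m − ρ_c) = 5.25 km × 1830/480 = 20 km.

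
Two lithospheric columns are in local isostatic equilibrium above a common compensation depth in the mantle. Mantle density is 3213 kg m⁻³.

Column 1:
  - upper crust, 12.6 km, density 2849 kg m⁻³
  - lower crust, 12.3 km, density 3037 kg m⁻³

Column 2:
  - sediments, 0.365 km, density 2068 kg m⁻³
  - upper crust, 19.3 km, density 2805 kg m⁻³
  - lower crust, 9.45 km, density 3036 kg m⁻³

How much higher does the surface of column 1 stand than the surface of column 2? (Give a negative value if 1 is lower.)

−1 km

For any compensation level in the mantle, the mantle terms cancel and isostasy reduces to e = (Σt_1 − Σt_2) − (Σ(ρt)_1 − Σ(ρt)_2) / ρ_m.
Σt_1 = 24.9 km; Σt_2 = 29.115 km; Σ(ρt)_1 = 73252.5; Σ(ρt)_2 = 83581.52 (in km·kg m⁻³).
e = (24.9 − 29.115) − (73252.5 − 83581.52) / 3213 = −1 km.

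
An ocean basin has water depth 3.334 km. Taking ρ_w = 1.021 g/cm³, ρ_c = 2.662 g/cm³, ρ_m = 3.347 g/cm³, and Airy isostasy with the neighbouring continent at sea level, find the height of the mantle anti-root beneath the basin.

In Airy isostatic equilibrium: replacing crust with seawater at the top is compensated by replacing crust with mantle at the base: d (ρ_c − ρ_w) = a (ρ_m − ρ_c).
a = d (ρ_c − ρ_w)/(ρ_m − ρ_c) = 3.334 km × 1.641/0.685 = 7.99 km.

7.99 km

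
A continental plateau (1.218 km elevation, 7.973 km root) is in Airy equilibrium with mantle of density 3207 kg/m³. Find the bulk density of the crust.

2780 kg/m³

ρ_c h = (ρ_m − ρ_c) r → ρ_c (h + r) = ρ_m r → ρ_c = ρ_m r / (h + r).
ρ_c = 3207 × 7.973 km / (1.218 km + 7.973 km) = 2780 kg/m³.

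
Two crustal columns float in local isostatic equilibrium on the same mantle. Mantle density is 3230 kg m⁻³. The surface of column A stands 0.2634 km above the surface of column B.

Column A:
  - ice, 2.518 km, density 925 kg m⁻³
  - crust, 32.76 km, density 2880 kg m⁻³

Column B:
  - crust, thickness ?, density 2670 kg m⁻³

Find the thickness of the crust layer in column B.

29.3 km

Take the compensation level at the base of the deeper column (depth z_c below the surface of column A) and equate Σ ρ_i t_i down to z_c; mantle fills any gap and the z_c terms cancel.
Column A: 2.518×925 + 32.76×2880 + (z_c − 35.278)×3230
Column B: 0.2634×0 + x×2670 + (z_c − 0.2634 − 0 − x)×3230
The z_c×3230 term appears on both sides and cancels. Collect the known terms of each column as K = Σ(ρt)_known − 3230 × (depth of known layers): K_A = 96677.95 − 3230×35.278 = −17269.99; K_B = 0 − 3230×(0.2634 + 0) = −850.782.
Balance: K_A = K_B − x×(3230 − 2670), so x = (K_B − K_A)/(3230 − 2670) = 16419.2/560 = 29.3 km.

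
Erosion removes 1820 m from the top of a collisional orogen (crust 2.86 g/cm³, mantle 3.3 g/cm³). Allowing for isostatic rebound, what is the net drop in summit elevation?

243 m

Rebound u = e ρ_c/ρ_m = 1820 m × 2.86/3.3 = 1577 m.
Net surface drop = e − u = 1820 m − 1577 m = e (ρ_m − ρ_c)/ρ_m = 243 m.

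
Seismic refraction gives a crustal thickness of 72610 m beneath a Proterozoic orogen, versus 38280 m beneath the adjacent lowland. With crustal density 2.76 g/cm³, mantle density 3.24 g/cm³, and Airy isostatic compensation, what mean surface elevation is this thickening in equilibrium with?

5090 m

Excess crust Δ = 72610 m − 38280 m = 34330 m, split between elevation h and root r with h + r = Δ.
Airy balance ρ_c h = (ρ_m − ρ_c) r gives r = h ρ_c/(ρ_m − ρ_c), so h (1 + ρ_c/(ρ_m − ρ_c)) = Δ, i.e. h = Δ (ρ_m − ρ_c)/ρ_m.
h = 34330 m × 0.48/3.24 = 5090 m.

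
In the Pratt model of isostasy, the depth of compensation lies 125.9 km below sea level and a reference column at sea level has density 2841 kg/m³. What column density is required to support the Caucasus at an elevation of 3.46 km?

Pratt balance: ρ_ref D = ρ (D + h).
ρ = ρ_ref D/(D + h) = 2841 × 125.9 km/(125.9 km + 3.46 km) = 2770 kg/m³.

2770 kg/m³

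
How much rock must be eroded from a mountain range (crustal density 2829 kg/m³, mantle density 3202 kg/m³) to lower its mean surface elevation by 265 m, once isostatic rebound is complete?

Net drop Δ = e − u = e − e ρ_c/ρ_m = e (ρ_m − ρ_c)/ρ_m.
e = Δ ρ_m/(ρ_m − ρ_c) = 265 m × 3202/373 = 2270 m.

2270 m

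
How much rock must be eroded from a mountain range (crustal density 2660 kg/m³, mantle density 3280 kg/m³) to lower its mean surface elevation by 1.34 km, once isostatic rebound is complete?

7.09 km

Net drop Δ = e − u = e − e ρ_c/ρ_m = e (ρ_m − ρ_c)/ρ_m.
e = Δ ρ_m/(ρ_m − ρ_c) = 1.34 km × 3280/620 = 7.09 km.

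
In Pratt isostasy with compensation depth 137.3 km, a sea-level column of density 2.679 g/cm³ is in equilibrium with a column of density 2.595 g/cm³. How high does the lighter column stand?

ρ_ref D = ρ (D + h) → h = D (ρ_ref − ρ)/ρ.
h = 137.3 km × (2.679 − 2.595)/2.595 = 4.44 km.

4.44 km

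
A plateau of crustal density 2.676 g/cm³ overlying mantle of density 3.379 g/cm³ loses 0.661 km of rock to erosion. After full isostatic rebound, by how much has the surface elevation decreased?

0.138 km

Rebound u = e ρ_c/ρ_m = 0.661 km × 2.676/3.379 = 0.5235 km.
Net surface drop = e − u = 0.661 km − 0.5235 km = e (ρ_m − ρ_c)/ρ_m = 0.138 km.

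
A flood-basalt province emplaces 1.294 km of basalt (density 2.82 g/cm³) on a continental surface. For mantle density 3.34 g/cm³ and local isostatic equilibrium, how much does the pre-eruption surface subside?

1.09 km

Subaerial loading: s = t ρ_load / ρ_m.
s = 1.294 km × 2.82/3.34 = 1.09 km.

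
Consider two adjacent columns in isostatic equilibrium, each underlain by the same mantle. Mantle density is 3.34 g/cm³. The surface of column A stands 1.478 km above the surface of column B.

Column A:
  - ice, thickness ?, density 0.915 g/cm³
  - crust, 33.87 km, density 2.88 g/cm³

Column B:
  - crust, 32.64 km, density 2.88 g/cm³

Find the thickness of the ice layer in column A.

1.8 km

Take the compensation level at the base of the deeper column (depth z_c below the surface of column A) and equate Σ ρ_i t_i down to z_c; mantle fills any gap and the z_c terms cancel.
Column A: x×0.915 + 33.87×2.88 + (z_c − 33.87 − x)×3.34
Column B: 1.478×0 + 32.64×2.88 + (z_c − 1.478 − 32.64)×3.34
The z_c×3.34 term appears on both sides and cancels. Collect the known terms of each column as K = Σ(ρt)_known − 3.34 × (depth of known layers): K_A = 97.5456 − 3.34×33.87 = −15.5802; K_B = 94.0032 − 3.34×(1.478 + 32.64) = −19.95092.
Balance: K_A − x×(3.34 − 0.915) = K_B, so x = (K_A − K_B)/(3.34 − 0.915) = 4.37072/2.425 = 1.8 km.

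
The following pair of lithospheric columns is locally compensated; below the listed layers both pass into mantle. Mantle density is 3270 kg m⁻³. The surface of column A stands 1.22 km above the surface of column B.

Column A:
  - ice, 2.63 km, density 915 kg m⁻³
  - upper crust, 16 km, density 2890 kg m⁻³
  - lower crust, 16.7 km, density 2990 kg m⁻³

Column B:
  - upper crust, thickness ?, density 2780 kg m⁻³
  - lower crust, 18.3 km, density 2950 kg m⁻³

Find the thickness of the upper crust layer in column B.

14.5 km

Take the compensation level at the base of the deeper column (depth z_c below the surface of column A) and equate Σ ρ_i t_i down to z_c; mantle fills any gap and the z_c terms cancel.
Column A: 2.63×915 + 16×2890 + 16.7×2990 + (z_c − 35.33)×3270
Column B: 1.22×0 + x×2780 + 18.3×2950 + (z_c − 1.22 − 18.3 − x)×3270
The z_c×3270 term appears on both sides and cancels. Collect the known terms of each column as K = Σ(ρt)_known − 3270 × (depth of known layers): K_A = 98579.45 − 3270×35.33 = −16949.65; K_B = 53985 − 3270×(1.22 + 18.3) = −9845.4.
Balance: K_A = K_B − x×(3270 − 2780), so x = (K_B − K_A)/(3270 − 2780) = 7104.25/490 = 14.5 km.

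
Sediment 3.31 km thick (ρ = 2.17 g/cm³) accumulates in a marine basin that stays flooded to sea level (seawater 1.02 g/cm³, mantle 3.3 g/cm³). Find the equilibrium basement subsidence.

Submarine loading: the sediment displaces seawater, and the subsidence is in turn flooded, so s (ρ_m − ρ_w) = t (ρ_sed − ρ_w).
s = 3.31 km × (2.17 − 1.02) / (3.3 − 1.02) = 1.67 km.

1.67 km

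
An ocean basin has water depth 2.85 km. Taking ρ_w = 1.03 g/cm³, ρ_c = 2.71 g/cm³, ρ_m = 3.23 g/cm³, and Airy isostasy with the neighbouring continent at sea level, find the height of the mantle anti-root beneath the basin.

By Archimedes' principle applied to the lithosphere: replacing crust with seawater at the top is compensated by replacing crust with mantle at the base: d (ρ_c − ρ_w) = a (ρ_m − ρ_c).
a = d (ρ_c − ρ_w)/(ρ_m − ρ_c) = 2.85 km × 1.68/0.52 = 9.21 km.

9.21 km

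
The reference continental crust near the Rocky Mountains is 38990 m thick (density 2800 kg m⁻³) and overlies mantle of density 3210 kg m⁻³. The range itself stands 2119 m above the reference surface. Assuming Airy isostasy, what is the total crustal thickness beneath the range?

55600 m

Root depth r = h ρ_c / (ρ_m − ρ_c) = 2119 m × 2800 / 410 = 14470 m.
Total thickness = T + h + r = 38990 m + 2119 m + 14470 m = 55600 m.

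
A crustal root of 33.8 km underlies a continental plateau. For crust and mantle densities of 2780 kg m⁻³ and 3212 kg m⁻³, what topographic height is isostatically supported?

Equating mass per unit area of the two columns: ρ_c h = (ρ_m − ρ_c) r.
h = r (ρ_m − ρ_c) / ρ_c = 33.8 km × (3212 − 2780) / 2780 = 5.25 km.

5.25 km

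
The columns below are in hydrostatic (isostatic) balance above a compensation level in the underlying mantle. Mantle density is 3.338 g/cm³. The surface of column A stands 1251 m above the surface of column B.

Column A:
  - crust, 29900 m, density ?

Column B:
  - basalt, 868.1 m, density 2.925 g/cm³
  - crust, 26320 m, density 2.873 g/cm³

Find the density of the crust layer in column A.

Take the compensation level at the base of the deeper column (depth z_c below the surface of column A) and equate Σ ρ_i t_i down to z_c; mantle fills any gap and the z_c terms cancel.
Column A: 29900×ρ + (z_c − 29900)×3.338
Column B: 1251×0 + 868.1×2.925 + 26320×2.873 + (z_c − 1251 − 27188.1)×3.338
The z_c×3.338 term appears on both sides and cancels. Collect the known terms of each column as K = Σ(ρt)_known − 3.338 × (depth of known layers): K_A = 0 − 3.338×29900 = −99806.2; K_B = 78156.5525 − 3.338×(1251 + 27188.1) = −16773.1633.
Balance: K_A + 29900×ρ = K_B, so ρ = (K_B − K_A)/29900 = 83033/29900 = 2.78 g/cm³.

2.78 g/cm³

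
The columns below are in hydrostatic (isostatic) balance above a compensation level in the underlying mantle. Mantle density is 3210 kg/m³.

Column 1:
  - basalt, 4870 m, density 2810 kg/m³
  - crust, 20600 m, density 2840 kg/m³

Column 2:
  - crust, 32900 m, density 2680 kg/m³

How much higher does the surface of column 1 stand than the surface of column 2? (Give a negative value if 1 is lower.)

For any compensation level in the mantle, the mantle terms cancel and isostasy reduces to e = (Σt_1 − Σt_2) − (Σ(ρt)_1 − Σ(ρt)_2) / ρ_m.
Σt_1 = 25470 m; Σt_2 = 32900 m; Σ(ρt)_1 = 72188700; Σ(ρt)_2 = 88172000 (in m·kg/m³).
e = (25470 − 32900) − (72188700 − 88172000) / 3210 = −2450 m.

−2450 m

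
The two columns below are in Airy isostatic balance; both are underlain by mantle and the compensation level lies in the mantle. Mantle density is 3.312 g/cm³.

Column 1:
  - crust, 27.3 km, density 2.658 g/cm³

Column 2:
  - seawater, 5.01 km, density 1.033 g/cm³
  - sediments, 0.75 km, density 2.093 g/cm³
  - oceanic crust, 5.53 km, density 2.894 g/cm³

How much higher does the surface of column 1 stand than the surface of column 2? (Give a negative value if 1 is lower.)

For any compensation level in the mantle, the mantle terms cancel and isostasy reduces to e = (Σt_1 − Σt_2) − (Σ(ρt)_1 − Σ(ρt)_2) / ρ_m.
Σt_1 = 27.3 km; Σt_2 = 11.29 km; Σ(ρt)_1 = 72.5634; Σ(ρt)_2 = 22.7489 (in km·g/cm³).
e = (27.3 − 11.29) − (72.5634 − 22.7489) / 3.312 = 0.969 km.

0.969 km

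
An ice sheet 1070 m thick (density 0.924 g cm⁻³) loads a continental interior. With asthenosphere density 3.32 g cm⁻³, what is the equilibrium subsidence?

298 m

In Airy isostatic equilibrium: the ice load ρ_ice t is balanced by mantle displaced below, ρ_m s.
s = t ρ_ice / ρ_m = 1070 m × 0.924/3.32 = 298 m.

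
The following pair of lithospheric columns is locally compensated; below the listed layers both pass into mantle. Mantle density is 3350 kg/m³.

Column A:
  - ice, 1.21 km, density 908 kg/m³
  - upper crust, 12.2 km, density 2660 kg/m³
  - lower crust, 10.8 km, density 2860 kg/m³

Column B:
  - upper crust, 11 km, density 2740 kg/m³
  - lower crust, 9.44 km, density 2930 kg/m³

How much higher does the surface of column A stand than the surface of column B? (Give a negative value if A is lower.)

1.79 km

For any compensation level in the mantle, the mantle terms cancel and isostasy reduces to e = (Σt_A − Σt_B) − (Σ(ρt)_A − Σ(ρt)_B) / ρ_m.
Σt_A = 24.21 km; Σt_B = 20.44 km; Σ(ρt)_A = 64438.68; Σ(ρt)_B = 57799.2 (in km·kg/m³).
e = (24.21 − 20.44) − (64438.68 − 57799.2) / 3350 = 1.79 km.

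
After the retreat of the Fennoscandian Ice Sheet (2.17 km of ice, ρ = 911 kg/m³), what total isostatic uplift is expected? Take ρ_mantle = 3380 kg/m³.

0.585 km

Removing the load lets mantle flow back in; uplift u satisfies ρ_ice t = ρ_m u.
u = t ρ_ice/ρ_m = 2.17 km × 911/3380 = 0.585 km.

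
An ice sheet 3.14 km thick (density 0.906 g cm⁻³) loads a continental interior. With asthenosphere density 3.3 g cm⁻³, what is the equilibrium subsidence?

0.862 km

For local isostatic compensation: the ice load ρ_ice t is balanced by mantle displaced below, ρ_m s.
s = t ρ_ice / ρ_m = 3.14 km × 0.906/3.3 = 0.862 km.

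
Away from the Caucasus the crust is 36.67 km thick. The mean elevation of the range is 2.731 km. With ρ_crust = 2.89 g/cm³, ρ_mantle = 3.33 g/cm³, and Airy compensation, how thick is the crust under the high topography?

Root depth r = h ρ_c / (ρ_m − ρ_c) = 2.731 km × 2.89 / 0.44 = 17.94 km.
Total thickness = T + h + r = 36.67 km + 2.731 km + 17.94 km = 57.3 km.

57.3 km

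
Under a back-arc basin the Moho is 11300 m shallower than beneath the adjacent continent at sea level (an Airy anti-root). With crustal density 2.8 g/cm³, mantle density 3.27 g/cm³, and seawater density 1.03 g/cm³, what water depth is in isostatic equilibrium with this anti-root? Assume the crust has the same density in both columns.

3000 m

Replacing a thickness d of crust by seawater at the top must be balanced by replacing crust with mantle at the base: d (ρ_c − ρ_w) = a (ρ_m − ρ_c).
d = a (ρ_m − ρ_c)/(ρ_c − ρ_w) = 11300 m × 0.47/1.77 = 3000 m.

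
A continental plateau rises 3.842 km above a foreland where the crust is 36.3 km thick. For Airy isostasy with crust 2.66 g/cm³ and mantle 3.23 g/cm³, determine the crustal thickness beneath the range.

Root depth r = h ρ_c / (ρ_m − ρ_c) = 3.842 km × 2.66 / 0.57 = 17.93 km.
Total thickness = T + h + r = 36.3 km + 3.842 km + 17.93 km = 58.1 km.

58.1 km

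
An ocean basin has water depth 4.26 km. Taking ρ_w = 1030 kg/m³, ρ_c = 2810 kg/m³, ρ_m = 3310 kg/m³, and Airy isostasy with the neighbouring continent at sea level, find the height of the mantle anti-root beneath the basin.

Equating mass per unit area of the two columns: replacing crust with seawater at the top is compensated by replacing crust with mantle at the base: d (ρ_c − ρ_w) = a (ρ_m − ρ_c).
a = d (ρ_c − ρ_w)/(ρ_m − ρ_c) = 4.26 km × 1780/500 = 15.2 km.

15.2 km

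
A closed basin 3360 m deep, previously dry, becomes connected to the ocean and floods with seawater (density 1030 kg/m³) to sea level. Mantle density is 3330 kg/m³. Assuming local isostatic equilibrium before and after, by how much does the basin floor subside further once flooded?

After flooding the water column is d + s deep. Its weight must equal the weight of mantle displaced by the extra subsidence s: (d + s) ρ_w = s ρ_m.
s = d ρ_w / (ρ_m − ρ_w) = 3360 m × 1030/(3330 − 1030) = 1500 m.

1500 m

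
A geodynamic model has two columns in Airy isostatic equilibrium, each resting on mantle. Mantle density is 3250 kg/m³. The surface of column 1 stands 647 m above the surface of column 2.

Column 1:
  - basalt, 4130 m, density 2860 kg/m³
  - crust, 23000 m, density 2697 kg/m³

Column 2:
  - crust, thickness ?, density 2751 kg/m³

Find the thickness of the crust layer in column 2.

24500 m

Take the compensation level at the base of the deeper column (depth z_c below the surface of column 1) and equate Σ ρ_i t_i down to z_c; mantle fills any gap and the z_c terms cancel.
Column 1: 4130×2860 + 23000×2697 + (z_c − 27130)×3250
Column 2: 647×0 + x×2751 + (z_c − 647 − 0 − x)×3250
The z_c×3250 term appears on both sides and cancels. Collect the known terms of each column as K = Σ(ρt)_known − 3250 × (depth of known layers): K_1 = 73842800 − 3250×27130 = −14329700; K_2 = 0 − 3250×(647 + 0) = −2102750.
Balance: K_1 = K_2 − x×(3250 − 2751), so x = (K_2 − K_1)/(3250 − 2751) = 12227000/499 = 24500 m.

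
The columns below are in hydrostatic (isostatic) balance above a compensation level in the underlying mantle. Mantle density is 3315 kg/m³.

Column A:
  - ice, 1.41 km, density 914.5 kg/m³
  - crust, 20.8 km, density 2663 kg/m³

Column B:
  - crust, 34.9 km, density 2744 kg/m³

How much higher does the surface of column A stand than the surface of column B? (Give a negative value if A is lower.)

For any compensation level in the mantle, the mantle terms cancel and isostasy reduces to e = (Σt_A − Σt_B) − (Σ(ρt)_A − Σ(ρt)_B) / ρ_m.
Σt_A = 22.21 km; Σt_B = 34.9 km; Σ(ρt)_A = 56679.845; Σ(ρt)_B = 95765.6 (in km·kg/m³).
e = (22.21 − 34.9) − (56679.845 − 95765.6) / 3315 = −0.899 km.

−0.899 km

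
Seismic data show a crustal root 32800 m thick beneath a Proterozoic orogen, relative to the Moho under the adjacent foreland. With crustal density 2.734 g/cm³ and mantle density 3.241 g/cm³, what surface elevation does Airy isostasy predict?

6080 m

Equating mass per unit area of the two columns: ρ_c h = (ρ_m − ρ_c) r.
h = r (ρ_m − ρ_c) / ρ_c = 32800 m × (3.241 − 2.734) / 2.734 = 6080 m.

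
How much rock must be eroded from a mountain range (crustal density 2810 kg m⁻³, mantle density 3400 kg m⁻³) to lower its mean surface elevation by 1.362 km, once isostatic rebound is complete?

Net drop Δ = e − u = e − e ρ_c/ρ_m = e (ρ_m − ρ_c)/ρ_m.
e = Δ ρ_m/(ρ_m − ρ_c) = 1.362 km × 3400/590 = 7.85 km.

7.85 km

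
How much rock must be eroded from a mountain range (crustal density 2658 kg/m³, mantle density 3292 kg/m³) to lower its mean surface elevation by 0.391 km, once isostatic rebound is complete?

2.03 km

Net drop Δ = e − u = e − e ρ_c/ρ_m = e (ρ_m − ρ_c)/ρ_m.
e = Δ ρ_m/(ρ_m − ρ_c) = 0.391 km × 3292/634 = 2.03 km.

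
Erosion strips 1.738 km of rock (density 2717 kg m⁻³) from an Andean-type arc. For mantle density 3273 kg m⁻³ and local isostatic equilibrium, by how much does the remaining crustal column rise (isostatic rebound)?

1.44 km

Unloading: uplift u = e ρ_c/ρ_m = 1.738 km × 2717/3273 = 1.44 km.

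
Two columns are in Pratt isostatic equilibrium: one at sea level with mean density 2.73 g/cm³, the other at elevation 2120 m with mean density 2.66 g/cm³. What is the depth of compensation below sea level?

80600 m

ρ_ref D = ρ (D + h) → D (ρ_ref − ρ) = ρ h.
D = ρ h/(ρ_ref − ρ) = 2.66 × 2120 m/(2.73 − 2.66) = 80600 m.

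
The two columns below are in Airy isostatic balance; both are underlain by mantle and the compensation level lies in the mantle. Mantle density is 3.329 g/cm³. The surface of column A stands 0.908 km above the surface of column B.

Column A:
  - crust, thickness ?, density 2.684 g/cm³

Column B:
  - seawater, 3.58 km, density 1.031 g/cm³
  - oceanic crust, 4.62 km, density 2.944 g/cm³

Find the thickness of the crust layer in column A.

20.2 km

Take the compensation level at the base of the deeper column (depth z_c below the surface of column A) and equate Σ ρ_i t_i down to z_c; mantle fills any gap and the z_c terms cancel.
Column A: x×2.684 + (z_c − 0 − x)×3.329
Column B: 0.908×0 + 3.58×1.031 + 4.62×2.944 + (z_c − 0.908 − 8.2)×3.329
The z_c×3.329 term appears on both sides and cancels. Collect the known terms of each column as K = Σ(ρt)_known − 3.329 × (depth of known layers): K_A = 0 − 3.329×0 = 0; K_B = 17.29226 − 3.329×(0.908 + 8.2) = −13.028272.
Balance: K_A − x×(3.329 − 2.684) = K_B, so x = (K_A − K_B)/(3.329 − 2.684) = 13.0283/0.645 = 20.2 km.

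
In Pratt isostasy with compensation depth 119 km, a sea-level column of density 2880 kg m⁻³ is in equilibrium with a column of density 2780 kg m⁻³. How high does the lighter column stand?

4.28 km

ρ_ref D = ρ (D + h) → h = D (ρ_ref − ρ)/ρ.
h = 119 km × (2880 − 2780)/2780 = 4.28 km.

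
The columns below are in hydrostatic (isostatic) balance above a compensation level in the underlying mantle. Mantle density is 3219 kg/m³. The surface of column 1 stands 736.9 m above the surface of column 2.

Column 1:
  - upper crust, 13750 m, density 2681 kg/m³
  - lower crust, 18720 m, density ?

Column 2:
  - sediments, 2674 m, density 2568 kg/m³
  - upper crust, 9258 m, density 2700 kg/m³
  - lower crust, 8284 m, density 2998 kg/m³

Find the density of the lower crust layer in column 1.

Take the compensation level at the base of the deeper column (depth z_c below the surface of column 1) and equate Σ ρ_i t_i down to z_c; mantle fills any gap and the z_c terms cancel.
Column 1: 13750×2681 + 18720×ρ + (z_c − 32470)×3219
Column 2: 736.9×0 + 2674×2568 + 9258×2700 + 8284×2998 + (z_c − 736.9 − 20216)×3219
The z_c×3219 term appears on both sides and cancels. Collect the known terms of each column as K = Σ(ρt)_known − 3219 × (depth of known layers): K_1 = 36863750 − 3219×32470 = −67657180; K_2 = 56698864 − 3219×(736.9 + 20216) = −10748521.1.
Balance: K_1 + 18720×ρ = K_2, so ρ = (K_2 − K_1)/18720 = 56908700/18720 = 3040 kg/m³.

3040 kg/m³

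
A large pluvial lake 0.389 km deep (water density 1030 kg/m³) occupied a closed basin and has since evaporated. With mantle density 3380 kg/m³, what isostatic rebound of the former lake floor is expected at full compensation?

u = d ρ_w/ρ_m = 0.389 km × 1030/3380 = 0.119 km.

0.119 km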